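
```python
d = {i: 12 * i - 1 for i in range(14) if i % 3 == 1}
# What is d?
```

{1: 11, 4: 47, 7: 83, 10: 119, 13: 155}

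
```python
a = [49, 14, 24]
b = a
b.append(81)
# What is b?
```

After line 1: a = [49, 14, 24]
After line 2 (b = a is an alias, same object): a = [49, 14, 24], b = [49, 14, 24]
After line 3 (b.append mutates the shared list): a = [49, 14, 24, 81], b = [49, 14, 24, 81]

[49, 14, 24, 81]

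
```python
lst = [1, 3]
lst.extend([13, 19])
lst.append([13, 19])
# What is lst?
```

After line 1: lst = [1, 3]
After line 2 (extend unpacks [13, 19]): lst = [1, 3, 13, 19]
After line 3 (append adds [13, 19] as single element): lst = [1, 3, 13, 19, [13, 19]]

[1, 3, 13, 19, [13, 19]]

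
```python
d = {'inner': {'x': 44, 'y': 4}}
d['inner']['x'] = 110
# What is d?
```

After line 1: d = {'inner': {'x': 44, 'y': 4}}
After line 2 (inner x overwritten): d = {'inner': {'x': 110, 'y': 4}}

{'inner': {'x': 110, 'y': 4}}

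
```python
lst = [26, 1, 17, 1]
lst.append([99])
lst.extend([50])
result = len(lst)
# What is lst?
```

After line 1: lst = [26, 1, 17, 1]
After line 2 (append adds [99] as single element): lst = [26, 1, 17, 1, [99]]
After line 3 (extend unpacks [50], adds 50): lst = [26, 1, 17, 1, [99], 50]
After line 4: result = len(lst) = 6

[26, 1, 17, 1, [99], 50]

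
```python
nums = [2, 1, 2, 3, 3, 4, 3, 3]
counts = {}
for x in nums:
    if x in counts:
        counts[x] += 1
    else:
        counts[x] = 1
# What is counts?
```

Initial: counts = {}, nums = [2, 1, 2, 3, 3, 4, 3, 3]
See 2: counts = {2: 1}
See 1: counts = {2: 1, 1: 1}
See 2: counts = {2: 2, 1: 1}
See 3: counts = {2: 2, 1: 1, 3: 1}
See 3: counts = {2: 2, 1: 1, 3: 2}
See 4: counts = {2: 2, 1: 1, 3: 2, 4: 1}
See 3: counts = {2: 2, 1: 1, 3: 3, 4: 1}
See 3: counts = {2: 2, 1: 1, 3: 4, 4: 1}

{2: 2, 1: 1, 3: 4, 4: 1}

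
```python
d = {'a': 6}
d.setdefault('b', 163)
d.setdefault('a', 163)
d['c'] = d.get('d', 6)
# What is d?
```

After line 1: d = {'a': 6}
After line 2 (setdefault adds 'b'=163): d = {'a': 6, 'b': 163}
After line 3 (setdefault 'a' no-op, already exists): d = {'a': 6, 'b': 163}
After line 4 (get('d', 6) returns default since 'd' not in d): d = {'a': 6, 'b': 163, 'c': 6}

{'a': 6, 'b': 163, 'c': 6}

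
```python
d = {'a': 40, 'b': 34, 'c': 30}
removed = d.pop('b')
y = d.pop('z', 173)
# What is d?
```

After line 1: d = {'a': 40, 'b': 34, 'c': 30}
After line 2 (pop 'b' returns 34): d = {'a': 40, 'c': 30}, removed = 34
After line 3 (pop 'z' missing, returns default 173): d = {'a': 40, 'c': 30}, y = 173

{'a': 40, 'c': 30}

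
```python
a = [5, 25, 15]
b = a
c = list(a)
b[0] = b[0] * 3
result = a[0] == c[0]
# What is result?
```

After line 1: a = [5, 25, 15]
After line 2 (b = a, alias): a = [5, 25, 15], b = [5, 25, 15]
After line 3 (c = list(a) is a copy, new object): c = [5, 25, 15]
After line 4 (b[0] = 5 * 3 = 15; mutates shared a/b): a = b = [15, 25, 15], c = [5, 25, 15]
After line 5 (a[0] = 15, c[0] = 5; result = False)

False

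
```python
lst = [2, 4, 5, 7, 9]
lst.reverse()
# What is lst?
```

[9, 7, 5, 4, 2]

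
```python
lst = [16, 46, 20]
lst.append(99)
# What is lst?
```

[16, 46, 20, 99]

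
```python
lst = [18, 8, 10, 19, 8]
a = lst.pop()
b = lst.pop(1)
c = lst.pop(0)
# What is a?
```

After line 1: lst = [18, 8, 10, 19, 8]
After line 2 (pop() -> a = 8): lst = [18, 8, 10, 19]
After line 3 (pop(1) -> b = 8): lst = [18, 10, 19]
After line 4 (pop(0) -> c = 18): lst = [10, 19]

8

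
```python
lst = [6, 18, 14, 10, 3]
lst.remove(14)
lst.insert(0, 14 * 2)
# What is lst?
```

After line 1: lst = [6, 18, 14, 10, 3]
After line 2 (remove first 14): lst = [6, 18, 10, 3]
After line 3 (insert 28 at index 0): lst = [28, 6, 18, 10, 3]

[28, 6, 18, 10, 3]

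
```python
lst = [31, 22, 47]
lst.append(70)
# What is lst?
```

[31, 22, 47, 70]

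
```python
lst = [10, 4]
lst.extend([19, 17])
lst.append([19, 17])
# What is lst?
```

After line 1: lst = [10, 4]
After line 2 (extend unpacks [19, 17]): lst = [10, 4, 19, 17]
After line 3 (append adds [19, 17] as single element): lst = [10, 4, 19, 17, [19, 17]]

[10, 4, 19, 17, [19, 17]]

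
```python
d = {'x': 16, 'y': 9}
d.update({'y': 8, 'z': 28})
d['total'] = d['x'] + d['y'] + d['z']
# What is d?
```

After line 1: d = {'x': 16, 'y': 9}
After line 2 (y overwritten, z added): d = {'x': 16, 'y': 8, 'z': 28}
After line 3 (total = 16 + 8 + 28 = 52): d = {'x': 16, 'y': 8, 'z': 28, 'total': 52}

{'x': 16, 'y': 8, 'z': 28, 'total': 52}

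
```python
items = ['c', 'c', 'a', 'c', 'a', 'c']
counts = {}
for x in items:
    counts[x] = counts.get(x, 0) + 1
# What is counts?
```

Initial: counts = {}, items = ['c', 'c', 'a', 'c', 'a', 'c']
See 'c': counts = {'c': 1}
See 'c': counts = {'c': 2}
See 'a': counts = {'c': 2, 'a': 1}
See 'c': counts = {'c': 3, 'a': 1}
See 'a': counts = {'c': 3, 'a': 2}
See 'c': counts = {'c': 4, 'a': 2}

{'c': 4, 'a': 2}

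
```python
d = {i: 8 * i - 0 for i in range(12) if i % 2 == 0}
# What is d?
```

{0: 0, 2: 16, 4: 32, 6: 48, 8: 64, 10: 80}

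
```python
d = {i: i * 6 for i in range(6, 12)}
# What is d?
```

{6: 36, 7: 42, 8: 48, 9: 54, 10: 60, 11: 66}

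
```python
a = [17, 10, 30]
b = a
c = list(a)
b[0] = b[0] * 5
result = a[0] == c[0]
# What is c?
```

After line 1: a = [17, 10, 30]
After line 2 (b = a, alias): a = [17, 10, 30], b = [17, 10, 30]
After line 3 (c = list(a) is a copy, new object): c = [17, 10, 30]
After line 4 (b[0] = 17 * 5 = 85; mutates shared a/b): a = b = [85, 10, 30], c = [17, 10, 30]
After line 5 (a[0] = 85, c[0] = 17; result = False)

[17, 10, 30]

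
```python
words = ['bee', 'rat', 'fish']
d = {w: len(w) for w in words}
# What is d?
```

{'bee': 3, 'rat': 3, 'fish': 4}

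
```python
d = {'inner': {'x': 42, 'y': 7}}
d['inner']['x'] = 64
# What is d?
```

After line 1: d = {'inner': {'x': 42, 'y': 7}}
After line 2 (inner x overwritten): d = {'inner': {'x': 64, 'y': 7}}

{'inner': {'x': 64, 'y': 7}}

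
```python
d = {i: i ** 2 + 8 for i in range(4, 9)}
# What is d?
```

{4: 24, 5: 33, 6: 44, 7: 57, 8: 72}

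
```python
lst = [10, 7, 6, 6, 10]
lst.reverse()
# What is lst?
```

[10, 6, 6, 7, 10]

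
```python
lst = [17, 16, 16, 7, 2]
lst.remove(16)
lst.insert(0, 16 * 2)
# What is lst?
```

After line 1: lst = [17, 16, 16, 7, 2]
After line 2 (remove first 16): lst = [17, 16, 7, 2]
After line 3 (insert 32 at index 0): lst = [32, 17, 16, 7, 2]

[32, 17, 16, 7, 2]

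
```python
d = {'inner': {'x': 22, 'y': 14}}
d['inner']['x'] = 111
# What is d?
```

After line 1: d = {'inner': {'x': 22, 'y': 14}}
After line 2 (inner x overwritten): d = {'inner': {'x': 111, 'y': 14}}

{'inner': {'x': 111, 'y': 14}}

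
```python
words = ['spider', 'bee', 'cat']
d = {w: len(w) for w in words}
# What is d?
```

{'spider': 6, 'bee': 3, 'cat': 3}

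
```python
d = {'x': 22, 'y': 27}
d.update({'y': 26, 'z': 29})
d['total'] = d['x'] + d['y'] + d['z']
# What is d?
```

After line 1: d = {'x': 22, 'y': 27}
After line 2 (y overwritten, z added): d = {'x': 22, 'y': 26, 'z': 29}
After line 3 (total = 22 + 26 + 29 = 77): d = {'x': 22, 'y': 26, 'z': 29, 'total': 77}

{'x': 22, 'y': 26, 'z': 29, 'total': 77}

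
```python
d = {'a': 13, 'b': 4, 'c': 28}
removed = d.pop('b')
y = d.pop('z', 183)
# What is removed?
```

After line 1: d = {'a': 13, 'b': 4, 'c': 28}
After line 2 (pop 'b' returns 4): d = {'a': 13, 'c': 28}, removed = 4
After line 3 (pop 'z' missing, returns default 183): d = {'a': 13, 'c': 28}, y = 183

4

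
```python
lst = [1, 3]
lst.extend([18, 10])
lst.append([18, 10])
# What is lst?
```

After line 1: lst = [1, 3]
After line 2 (extend unpacks [18, 10]): lst = [1, 3, 18, 10]
After line 3 (append adds [18, 10] as single element): lst = [1, 3, 18, 10, [18, 10]]

[1, 3, 18, 10, [18, 10]]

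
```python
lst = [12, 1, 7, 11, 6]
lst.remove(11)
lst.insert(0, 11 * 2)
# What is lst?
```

After line 1: lst = [12, 1, 7, 11, 6]
After line 2 (remove first 11): lst = [12, 1, 7, 6]
After line 3 (insert 22 at index 0): lst = [22, 12, 1, 7, 6]

[22, 12, 1, 7, 6]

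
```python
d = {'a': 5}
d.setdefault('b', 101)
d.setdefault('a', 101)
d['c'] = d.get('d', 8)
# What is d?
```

After line 1: d = {'a': 5}
After line 2 (setdefault adds 'b'=101): d = {'a': 5, 'b': 101}
After line 3 (setdefault 'a' no-op, already exists): d = {'a': 5, 'b': 101}
After line 4 (get('d', 8) returns default since 'd' not in d): d = {'a': 5, 'b': 101, 'c': 8}

{'a': 5, 'b': 101, 'c': 8}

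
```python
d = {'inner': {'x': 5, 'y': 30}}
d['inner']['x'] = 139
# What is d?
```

After line 1: d = {'inner': {'x': 5, 'y': 30}}
After line 2 (inner x overwritten): d = {'inner': {'x': 139, 'y': 30}}

{'inner': {'x': 139, 'y': 30}}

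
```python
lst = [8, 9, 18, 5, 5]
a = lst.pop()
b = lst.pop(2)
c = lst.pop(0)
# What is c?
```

After line 1: lst = [8, 9, 18, 5, 5]
After line 2 (pop() -> a = 5): lst = [8, 9, 18, 5]
After line 3 (pop(2) -> b = 18): lst = [8, 9, 5]
After line 4 (pop(0) -> c = 8): lst = [9, 5]

8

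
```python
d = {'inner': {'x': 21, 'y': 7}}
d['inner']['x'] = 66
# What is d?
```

After line 1: d = {'inner': {'x': 21, 'y': 7}}
After line 2 (inner x overwritten): d = {'inner': {'x': 66, 'y': 7}}

{'inner': {'x': 66, 'y': 7}}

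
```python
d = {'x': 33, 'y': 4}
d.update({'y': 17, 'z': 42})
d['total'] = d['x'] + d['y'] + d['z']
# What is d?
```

After line 1: d = {'x': 33, 'y': 4}
After line 2 (y overwritten, z added): d = {'x': 33, 'y': 17, 'z': 42}
After line 3 (total = 33 + 17 + 42 = 92): d = {'x': 33, 'y': 17, 'z': 42, 'total': 92}

{'x': 33, 'y': 17, 'z': 42, 'total': 92}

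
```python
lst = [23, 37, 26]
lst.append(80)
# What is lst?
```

[23, 37, 26, 80]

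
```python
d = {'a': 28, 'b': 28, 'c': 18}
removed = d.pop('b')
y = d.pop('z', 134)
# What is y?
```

After line 1: d = {'a': 28, 'b': 28, 'c': 18}
After line 2 (pop 'b' returns 28): d = {'a': 28, 'c': 18}, removed = 28
After line 3 (pop 'z' missing, returns default 134): d = {'a': 28, 'c': 18}, y = 134

134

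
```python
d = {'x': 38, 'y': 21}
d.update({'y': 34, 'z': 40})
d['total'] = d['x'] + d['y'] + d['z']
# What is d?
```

After line 1: d = {'x': 38, 'y': 21}
After line 2 (y overwritten, z added): d = {'x': 38, 'y': 34, 'z': 40}
After line 3 (total = 38 + 34 + 40 = 112): d = {'x': 38, 'y': 34, 'z': 40, 'total': 112}

{'x': 38, 'y': 34, 'z': 40, 'total': 112}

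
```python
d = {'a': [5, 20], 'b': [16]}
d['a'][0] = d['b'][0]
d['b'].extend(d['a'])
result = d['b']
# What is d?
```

After line 1: d = {'a': [5, 20], 'b': [16]}
After line 2 (a[0] = b[0] = 16): d = {'a': [16, 20], 'b': [16]}
After line 3 (b.extend(a) appends [16, 20]): d = {'a': [16, 20], 'b': [16, 16, 20]}
After line 4: result = d['b'] = [16, 16, 20]

{'a': [16, 20], 'b': [16, 16, 20]}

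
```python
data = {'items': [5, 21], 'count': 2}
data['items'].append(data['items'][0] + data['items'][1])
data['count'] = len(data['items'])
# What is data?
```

After line 1: data = {'items': [5, 21], 'count': 2}
After line 2 (append 5 + 21 = 26): data = {'items': [5, 21, 26], 'count': 2}
After line 3 (count = len(items) = 3): data = {'items': [5, 21, 26], 'count': 3}

{'items': [5, 21, 26], 'count': 3}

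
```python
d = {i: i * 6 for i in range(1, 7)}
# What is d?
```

{1: 6, 2: 12, 3: 18, 4: 24, 5: 30, 6: 36}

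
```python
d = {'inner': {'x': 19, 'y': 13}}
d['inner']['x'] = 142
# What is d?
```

After line 1: d = {'inner': {'x': 19, 'y': 13}}
After line 2 (inner x overwritten): d = {'inner': {'x': 142, 'y': 13}}

{'inner': {'x': 142, 'y': 13}}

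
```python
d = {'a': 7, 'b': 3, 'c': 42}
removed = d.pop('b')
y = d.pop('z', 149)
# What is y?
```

After line 1: d = {'a': 7, 'b': 3, 'c': 42}
After line 2 (pop 'b' returns 3): d = {'a': 7, 'c': 42}, removed = 3
After line 3 (pop 'z' missing, returns default 149): d = {'a': 7, 'c': 42}, y = 149

149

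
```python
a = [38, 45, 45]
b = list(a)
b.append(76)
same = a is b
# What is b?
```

After line 1: a = [38, 45, 45]
After line 2 (b = list(a) is a shallow copy, new object): a = [38, 45, 45], b = [38, 45, 45]
After line 3 (append only mutates b): a = [38, 45, 45], b = [38, 45, 45, 76]
After line 4 (same = a is b; different objects -> False): same = False

[38, 45, 45, 76]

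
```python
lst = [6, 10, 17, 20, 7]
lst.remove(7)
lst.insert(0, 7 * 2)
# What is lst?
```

After line 1: lst = [6, 10, 17, 20, 7]
After line 2 (remove first 7): lst = [6, 10, 17, 20]
After line 3 (insert 14 at index 0): lst = [14, 6, 10, 17, 20]

[14, 6, 10, 17, 20]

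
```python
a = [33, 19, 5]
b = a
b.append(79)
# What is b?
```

After line 1: a = [33, 19, 5]
After line 2 (b = a is an alias, same object): a = [33, 19, 5], b = [33, 19, 5]
After line 3 (b.append mutates the shared list): a = [33, 19, 5, 79], b = [33, 19, 5, 79]

[33, 19, 5, 79]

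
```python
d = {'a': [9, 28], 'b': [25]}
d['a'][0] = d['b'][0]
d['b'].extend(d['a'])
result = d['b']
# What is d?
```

After line 1: d = {'a': [9, 28], 'b': [25]}
After line 2 (a[0] = b[0] = 25): d = {'a': [25, 28], 'b': [25]}
After line 3 (b.extend(a) appends [25, 28]): d = {'a': [25, 28], 'b': [25, 25, 28]}
After line 4: result = d['b'] = [25, 25, 28]

{'a': [25, 28], 'b': [25, 25, 28]}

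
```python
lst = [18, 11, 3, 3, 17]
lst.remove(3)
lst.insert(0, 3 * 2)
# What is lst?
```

After line 1: lst = [18, 11, 3, 3, 17]
After line 2 (remove first 3): lst = [18, 11, 3, 17]
After line 3 (insert 6 at index 0): lst = [6, 18, 11, 3, 17]

[6, 18, 11, 3, 17]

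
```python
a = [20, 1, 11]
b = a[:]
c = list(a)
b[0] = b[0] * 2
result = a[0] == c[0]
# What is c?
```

After line 1: a = [20, 1, 11]
After line 2 (b = a[:], copy): a = [20, 1, 11], b = [20, 1, 11]
After line 3 (c = list(a) is a copy, new object): c = [20, 1, 11]
After line 4 (b[0] = 20 * 2 = 40; only b mutates (copy)): a = [20, 1, 11], b = [40, 1, 11], c = [20, 1, 11]
After line 5 (a[0] = 20, c[0] = 20; result = True)

[20, 1, 11]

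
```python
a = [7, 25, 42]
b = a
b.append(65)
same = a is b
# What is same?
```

After line 1: a = [7, 25, 42]
After line 2 (b = a is an alias, same object): a = [7, 25, 42], b = [7, 25, 42]
After line 3 (b.append mutates the shared list): a = [7, 25, 42, 65], b = [7, 25, 42, 65]
After line 4 (same = a is b; same object -> True): same = True

True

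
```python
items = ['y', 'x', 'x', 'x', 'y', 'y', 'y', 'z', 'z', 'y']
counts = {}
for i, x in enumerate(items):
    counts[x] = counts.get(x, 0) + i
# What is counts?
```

Initial: counts = {}, items = ['y', 'x', 'x', 'x', 'y', 'y', 'y', 'z', 'z', 'y']
i=0, x='y': counts = {'y': 0}
i=1, x='x': counts = {'y': 0, 'x': 1}
i=2, x='x': counts = {'y': 0, 'x': 3}
i=3, x='x': counts = {'y': 0, 'x': 6}
i=4, x='y': counts = {'y': 4, 'x': 6}
i=5, x='y': counts = {'y': 9, 'x': 6}
i=6, x='y': counts = {'y': 15, 'x': 6}
i=7, x='z': counts = {'y': 15, 'x': 6, 'z': 7}
i=8, x='z': counts = {'y': 15, 'x': 6, 'z': 15}
i=9, x='y': counts = {'y': 24, 'x': 6, 'z': 15}

{'y': 24, 'x': 6, 'z': 15}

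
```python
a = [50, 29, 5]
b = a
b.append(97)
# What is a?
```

After line 1: a = [50, 29, 5]
After line 2 (b = a is an alias, same object): a = [50, 29, 5], b = [50, 29, 5]
After line 3 (b.append mutates the shared list): a = [50, 29, 5, 97], b = [50, 29, 5, 97]

[50, 29, 5, 97]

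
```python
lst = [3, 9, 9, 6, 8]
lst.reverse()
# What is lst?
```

[8, 6, 9, 9, 3]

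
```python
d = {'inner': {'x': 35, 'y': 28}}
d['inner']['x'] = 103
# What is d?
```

After line 1: d = {'inner': {'x': 35, 'y': 28}}
After line 2 (inner x overwritten): d = {'inner': {'x': 103, 'y': 28}}

{'inner': {'x': 103, 'y': 28}}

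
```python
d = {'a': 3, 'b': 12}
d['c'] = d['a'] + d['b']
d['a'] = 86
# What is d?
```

After line 1: d = {'a': 3, 'b': 12}
After line 2 (d['c'] = 3 + 12): d = {'a': 3, 'b': 12, 'c': 15}
After line 3: d = {'a': 86, 'b': 12, 'c': 15}

{'a': 86, 'b': 12, 'c': 15}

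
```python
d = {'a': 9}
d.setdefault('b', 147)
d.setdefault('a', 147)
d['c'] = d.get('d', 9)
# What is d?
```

After line 1: d = {'a': 9}
After line 2 (setdefault adds 'b'=147): d = {'a': 9, 'b': 147}
After line 3 (setdefault 'a' no-op, already exists): d = {'a': 9, 'b': 147}
After line 4 (get('d', 9) returns default since 'd' not in d): d = {'a': 9, 'b': 147, 'c': 9}

{'a': 9, 'b': 147, 'c': 9}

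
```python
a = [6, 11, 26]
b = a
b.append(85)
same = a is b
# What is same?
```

After line 1: a = [6, 11, 26]
After line 2 (b = a is an alias, same object): a = [6, 11, 26], b = [6, 11, 26]
After line 3 (b.append mutates the shared list): a = [6, 11, 26, 85], b = [6, 11, 26, 85]
After line 4 (same = a is b; same object -> True): same = True

True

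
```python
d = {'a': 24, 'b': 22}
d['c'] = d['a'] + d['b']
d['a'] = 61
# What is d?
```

After line 1: d = {'a': 24, 'b': 22}
After line 2 (d['c'] = 24 + 22): d = {'a': 24, 'b': 22, 'c': 46}
After line 3: d = {'a': 61, 'b': 22, 'c': 46}

{'a': 61, 'b': 22, 'c': 46}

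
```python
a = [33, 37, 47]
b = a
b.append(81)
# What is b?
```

After line 1: a = [33, 37, 47]
After line 2 (b = a is an alias, same object): a = [33, 37, 47], b = [33, 37, 47]
After line 3 (b.append mutates the shared list): a = [33, 37, 47, 81], b = [33, 37, 47, 81]

[33, 37, 47, 81]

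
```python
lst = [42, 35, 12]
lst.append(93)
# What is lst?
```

[42, 35, 12, 93]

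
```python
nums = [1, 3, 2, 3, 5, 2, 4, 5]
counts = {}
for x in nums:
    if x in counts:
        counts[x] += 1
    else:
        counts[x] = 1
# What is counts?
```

Initial: counts = {}, nums = [1, 3, 2, 3, 5, 2, 4, 5]
See 1: counts = {1: 1}
See 3: counts = {1: 1, 3: 1}
See 2: counts = {1: 1, 3: 1, 2: 1}
See 3: counts = {1: 1, 3: 2, 2: 1}
See 5: counts = {1: 1, 3: 2, 2: 1, 5: 1}
See 2: counts = {1: 1, 3: 2, 2: 2, 5: 1}
See 4: counts = {1: 1, 3: 2, 2: 2, 5: 1, 4: 1}
See 5: counts = {1: 1, 3: 2, 2: 2, 5: 2, 4: 1}

{1: 1, 3: 2, 2: 2, 5: 2, 4: 1}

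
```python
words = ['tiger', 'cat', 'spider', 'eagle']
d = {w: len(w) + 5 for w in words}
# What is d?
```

{'tiger': 10, 'cat': 8, 'spider': 11, 'eagle': 10}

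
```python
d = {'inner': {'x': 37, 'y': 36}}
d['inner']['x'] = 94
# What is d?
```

After line 1: d = {'inner': {'x': 37, 'y': 36}}
After line 2 (inner x overwritten): d = {'inner': {'x': 94, 'y': 36}}

{'inner': {'x': 94, 'y': 36}}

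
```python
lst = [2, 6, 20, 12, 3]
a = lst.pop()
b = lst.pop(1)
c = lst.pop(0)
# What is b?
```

After line 1: lst = [2, 6, 20, 12, 3]
After line 2 (pop() -> a = 3): lst = [2, 6, 20, 12]
After line 3 (pop(1) -> b = 6): lst = [2, 20, 12]
After line 4 (pop(0) -> c = 2): lst = [20, 12]

6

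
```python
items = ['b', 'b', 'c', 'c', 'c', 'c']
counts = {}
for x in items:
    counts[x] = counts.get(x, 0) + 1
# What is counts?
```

Initial: counts = {}, items = ['b', 'b', 'c', 'c', 'c', 'c']
See 'b': counts = {'b': 1}
See 'b': counts = {'b': 2}
See 'c': counts = {'b': 2, 'c': 1}
See 'c': counts = {'b': 2, 'c': 2}
See 'c': counts = {'b': 2, 'c': 3}
See 'c': counts = {'b': 2, 'c': 4}

{'b': 2, 'c': 4}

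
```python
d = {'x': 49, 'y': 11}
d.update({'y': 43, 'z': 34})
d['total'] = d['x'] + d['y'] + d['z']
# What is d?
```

After line 1: d = {'x': 49, 'y': 11}
After line 2 (y overwritten, z added): d = {'x': 49, 'y': 43, 'z': 34}
After line 3 (total = 49 + 43 + 34 = 126): d = {'x': 49, 'y': 43, 'z': 34, 'total': 126}

{'x': 49, 'y': 43, 'z': 34, 'total': 126}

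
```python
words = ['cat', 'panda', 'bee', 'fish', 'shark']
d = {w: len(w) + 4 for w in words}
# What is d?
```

{'cat': 7, 'panda': 9, 'bee': 7, 'fish': 8, 'shark': 9}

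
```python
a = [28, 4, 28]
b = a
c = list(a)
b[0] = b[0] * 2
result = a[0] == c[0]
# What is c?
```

After line 1: a = [28, 4, 28]
After line 2 (b = a, alias): a = [28, 4, 28], b = [28, 4, 28]
After line 3 (c = list(a) is a copy, new object): c = [28, 4, 28]
After line 4 (b[0] = 28 * 2 = 56; mutates shared a/b): a = b = [56, 4, 28], c = [28, 4, 28]
After line 5 (a[0] = 56, c[0] = 28; result = False)

[28, 4, 28]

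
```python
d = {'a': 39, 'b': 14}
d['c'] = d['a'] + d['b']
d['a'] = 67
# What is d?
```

After line 1: d = {'a': 39, 'b': 14}
After line 2 (d['c'] = 39 + 14): d = {'a': 39, 'b': 14, 'c': 53}
After line 3: d = {'a': 67, 'b': 14, 'c': 53}

{'a': 67, 'b': 14, 'c': 53}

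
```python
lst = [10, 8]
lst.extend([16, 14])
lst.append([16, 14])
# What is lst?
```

After line 1: lst = [10, 8]
After line 2 (extend unpacks [16, 14]): lst = [10, 8, 16, 14]
After line 3 (append adds [16, 14] as single element): lst = [10, 8, 16, 14, [16, 14]]

[10, 8, 16, 14, [16, 14]]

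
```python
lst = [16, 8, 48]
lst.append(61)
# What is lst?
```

[16, 8, 48, 61]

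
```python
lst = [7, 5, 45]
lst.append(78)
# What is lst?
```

[7, 5, 45, 78]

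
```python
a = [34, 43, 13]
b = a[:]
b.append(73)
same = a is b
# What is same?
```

After line 1: a = [34, 43, 13]
After line 2 (b = a[:] is a shallow copy, new object): a = [34, 43, 13], b = [34, 43, 13]
After line 3 (append only mutates b): a = [34, 43, 13], b = [34, 43, 13, 73]
After line 4 (same = a is b; different objects -> False): same = False

False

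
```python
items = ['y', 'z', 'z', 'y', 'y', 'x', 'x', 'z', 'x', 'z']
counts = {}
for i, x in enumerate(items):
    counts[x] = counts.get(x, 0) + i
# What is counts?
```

Initial: counts = {}, items = ['y', 'z', 'z', 'y', 'y', 'x', 'x', 'z', 'x', 'z']
i=0, x='y': counts = {'y': 0}
i=1, x='z': counts = {'y': 0, 'z': 1}
i=2, x='z': counts = {'y': 0, 'z': 3}
i=3, x='y': counts = {'y': 3, 'z': 3}
i=4, x='y': counts = {'y': 7, 'z': 3}
i=5, x='x': counts = {'y': 7, 'z': 3, 'x': 5}
i=6, x='x': counts = {'y': 7, 'z': 3, 'x': 11}
i=7, x='z': counts = {'y': 7, 'z': 10, 'x': 11}
i=8, x='x': counts = {'y': 7, 'z': 10, 'x': 19}
i=9, x='z': counts = {'y': 7, 'z': 19, 'x': 19}

{'y': 7, 'z': 19, 'x': 19}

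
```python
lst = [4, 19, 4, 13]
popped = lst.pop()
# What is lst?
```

[4, 19, 4]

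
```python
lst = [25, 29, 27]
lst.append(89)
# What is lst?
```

[25, 29, 27, 89]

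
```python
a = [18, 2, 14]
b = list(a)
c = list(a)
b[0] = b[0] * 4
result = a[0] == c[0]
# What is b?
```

After line 1: a = [18, 2, 14]
After line 2 (b = list(a), copy): a = [18, 2, 14], b = [18, 2, 14]
After line 3 (c = list(a) is a copy, new object): c = [18, 2, 14]
After line 4 (b[0] = 18 * 4 = 72; only b mutates (copy)): a = [18, 2, 14], b = [72, 2, 14], c = [18, 2, 14]
After line 5 (a[0] = 18, c[0] = 18; result = True)

[72, 2, 14]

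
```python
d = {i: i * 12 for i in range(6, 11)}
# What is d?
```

{6: 72, 7: 84, 8: 96, 9: 108, 10: 120}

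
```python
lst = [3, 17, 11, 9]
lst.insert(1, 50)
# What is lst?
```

[3, 50, 17, 11, 9]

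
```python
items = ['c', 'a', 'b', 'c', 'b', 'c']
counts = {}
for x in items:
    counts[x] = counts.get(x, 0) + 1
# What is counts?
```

Initial: counts = {}, items = ['c', 'a', 'b', 'c', 'b', 'c']
See 'c': counts = {'c': 1}
See 'a': counts = {'c': 1, 'a': 1}
See 'b': counts = {'c': 1, 'a': 1, 'b': 1}
See 'c': counts = {'c': 2, 'a': 1, 'b': 1}
See 'b': counts = {'c': 2, 'a': 1, 'b': 2}
See 'c': counts = {'c': 3, 'a': 1, 'b': 2}

{'c': 3, 'a': 1, 'b': 2}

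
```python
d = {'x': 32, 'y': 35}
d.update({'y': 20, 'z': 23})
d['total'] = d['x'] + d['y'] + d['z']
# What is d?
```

After line 1: d = {'x': 32, 'y': 35}
After line 2 (y overwritten, z added): d = {'x': 32, 'y': 20, 'z': 23}
After line 3 (total = 32 + 20 + 23 = 75): d = {'x': 32, 'y': 20, 'z': 23, 'total': 75}

{'x': 32, 'y': 20, 'z': 23, 'total': 75}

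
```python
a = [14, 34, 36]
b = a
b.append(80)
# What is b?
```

After line 1: a = [14, 34, 36]
After line 2 (b = a is an alias, same object): a = [14, 34, 36], b = [14, 34, 36]
After line 3 (b.append mutates the shared list): a = [14, 34, 36, 80], b = [14, 34, 36, 80]

[14, 34, 36, 80]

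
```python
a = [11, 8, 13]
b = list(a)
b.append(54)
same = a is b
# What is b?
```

After line 1: a = [11, 8, 13]
After line 2 (b = list(a) is a shallow copy, new object): a = [11, 8, 13], b = [11, 8, 13]
After line 3 (append only mutates b): a = [11, 8, 13], b = [11, 8, 13, 54]
After line 4 (same = a is b; different objects -> False): same = False

[11, 8, 13, 54]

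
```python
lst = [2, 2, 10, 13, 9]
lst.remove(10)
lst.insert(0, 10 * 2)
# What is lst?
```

After line 1: lst = [2, 2, 10, 13, 9]
After line 2 (remove first 10): lst = [2, 2, 13, 9]
After line 3 (insert 20 at index 0): lst = [20, 2, 2, 13, 9]

[20, 2, 2, 13, 9]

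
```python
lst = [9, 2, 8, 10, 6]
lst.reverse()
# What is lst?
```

[6, 10, 8, 2, 9]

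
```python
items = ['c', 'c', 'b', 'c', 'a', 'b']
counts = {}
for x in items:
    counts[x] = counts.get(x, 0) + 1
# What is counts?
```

Initial: counts = {}, items = ['c', 'c', 'b', 'c', 'a', 'b']
See 'c': counts = {'c': 1}
See 'c': counts = {'c': 2}
See 'b': counts = {'c': 2, 'b': 1}
See 'c': counts = {'c': 3, 'b': 1}
See 'a': counts = {'c': 3, 'b': 1, 'a': 1}
See 'b': counts = {'c': 3, 'b': 2, 'a': 1}

{'c': 3, 'b': 2, 'a': 1}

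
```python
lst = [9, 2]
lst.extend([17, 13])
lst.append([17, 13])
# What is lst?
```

After line 1: lst = [9, 2]
After line 2 (extend unpacks [17, 13]): lst = [9, 2, 17, 13]
After line 3 (append adds [17, 13] as single element): lst = [9, 2, 17, 13, [17, 13]]

[9, 2, 17, 13, [17, 13]]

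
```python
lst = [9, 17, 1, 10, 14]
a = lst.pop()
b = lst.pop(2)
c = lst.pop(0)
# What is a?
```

After line 1: lst = [9, 17, 1, 10, 14]
After line 2 (pop() -> a = 14): lst = [9, 17, 1, 10]
After line 3 (pop(2) -> b = 1): lst = [9, 17, 10]
After line 4 (pop(0) -> c = 9): lst = [17, 10]

14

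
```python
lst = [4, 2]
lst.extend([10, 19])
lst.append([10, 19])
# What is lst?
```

After line 1: lst = [4, 2]
After line 2 (extend unpacks [10, 19]): lst = [4, 2, 10, 19]
After line 3 (append adds [10, 19] as single element): lst = [4, 2, 10, 19, [10, 19]]

[4, 2, 10, 19, [10, 19]]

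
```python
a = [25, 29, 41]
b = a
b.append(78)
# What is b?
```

After line 1: a = [25, 29, 41]
After line 2 (b = a is an alias, same object): a = [25, 29, 41], b = [25, 29, 41]
After line 3 (b.append mutates the shared list): a = [25, 29, 41, 78], b = [25, 29, 41, 78]

[25, 29, 41, 78]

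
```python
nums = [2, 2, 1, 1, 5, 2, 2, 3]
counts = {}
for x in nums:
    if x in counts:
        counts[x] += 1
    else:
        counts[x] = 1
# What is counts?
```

Initial: counts = {}, nums = [2, 2, 1, 1, 5, 2, 2, 3]
See 2: counts = {2: 1}
See 2: counts = {2: 2}
See 1: counts = {2: 2, 1: 1}
See 1: counts = {2: 2, 1: 2}
See 5: counts = {2: 2, 1: 2, 5: 1}
See 2: counts = {2: 3, 1: 2, 5: 1}
See 2: counts = {2: 4, 1: 2, 5: 1}
See 3: counts = {2: 4, 1: 2, 5: 1, 3: 1}

{2: 4, 1: 2, 5: 1, 3: 1}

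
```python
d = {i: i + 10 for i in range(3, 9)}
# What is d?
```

{3: 13, 4: 14, 5: 15, 6: 16, 7: 17, 8: 18}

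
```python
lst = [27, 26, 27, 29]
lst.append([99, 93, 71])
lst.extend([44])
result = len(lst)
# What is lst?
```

After line 1: lst = [27, 26, 27, 29]
After line 2 (append adds [99, 93, 71] as single element): lst = [27, 26, 27, 29, [99, 93, 71]]
After line 3 (extend unpacks [44], adds 44): lst = [27, 26, 27, 29, [99, 93, 71], 44]
After line 4: result = len(lst) = 6

[27, 26, 27, 29, [99, 93, 71], 44]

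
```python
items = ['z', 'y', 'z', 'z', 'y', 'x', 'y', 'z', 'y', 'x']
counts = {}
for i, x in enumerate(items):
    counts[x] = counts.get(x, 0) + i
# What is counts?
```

Initial: counts = {}, items = ['z', 'y', 'z', 'z', 'y', 'x', 'y', 'z', 'y', 'x']
i=0, x='z': counts = {'z': 0}
i=1, x='y': counts = {'z': 0, 'y': 1}
i=2, x='z': counts = {'z': 2, 'y': 1}
i=3, x='z': counts = {'z': 5, 'y': 1}
i=4, x='y': counts = {'z': 5, 'y': 5}
i=5, x='x': counts = {'z': 5, 'y': 5, 'x': 5}
i=6, x='y': counts = {'z': 5, 'y': 11, 'x': 5}
i=7, x='z': counts = {'z': 12, 'y': 11, 'x': 5}
i=8, x='y': counts = {'z': 12, 'y': 19, 'x': 5}
i=9, x='x': counts = {'z': 12, 'y': 19, 'x': 14}

{'z': 12, 'y': 19, 'x': 14}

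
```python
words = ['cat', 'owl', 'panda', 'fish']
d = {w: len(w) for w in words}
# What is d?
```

{'cat': 3, 'owl': 3, 'panda': 5, 'fish': 4}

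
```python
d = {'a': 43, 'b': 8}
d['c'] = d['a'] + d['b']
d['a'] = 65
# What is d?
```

After line 1: d = {'a': 43, 'b': 8}
After line 2 (d['c'] = 43 + 8): d = {'a': 43, 'b': 8, 'c': 51}
After line 3: d = {'a': 65, 'b': 8, 'c': 51}

{'a': 65, 'b': 8, 'c': 51}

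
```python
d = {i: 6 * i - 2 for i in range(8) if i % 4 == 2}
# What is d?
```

{2: 10, 6: 34}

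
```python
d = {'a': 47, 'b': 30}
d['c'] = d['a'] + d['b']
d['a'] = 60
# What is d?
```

After line 1: d = {'a': 47, 'b': 30}
After line 2 (d['c'] = 47 + 30): d = {'a': 47, 'b': 30, 'c': 77}
After line 3: d = {'a': 60, 'b': 30, 'c': 77}

{'a': 60, 'b': 30, 'c': 77}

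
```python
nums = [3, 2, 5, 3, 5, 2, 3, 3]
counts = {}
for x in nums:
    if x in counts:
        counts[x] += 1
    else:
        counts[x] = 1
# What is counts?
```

Initial: counts = {}, nums = [3, 2, 5, 3, 5, 2, 3, 3]
See 3: counts = {3: 1}
See 2: counts = {3: 1, 2: 1}
See 5: counts = {3: 1, 2: 1, 5: 1}
See 3: counts = {3: 2, 2: 1, 5: 1}
See 5: counts = {3: 2, 2: 1, 5: 2}
See 2: counts = {3: 2, 2: 2, 5: 2}
See 3: counts = {3: 3, 2: 2, 5: 2}
See 3: counts = {3: 4, 2: 2, 5: 2}

{3: 4, 2: 2, 5: 2}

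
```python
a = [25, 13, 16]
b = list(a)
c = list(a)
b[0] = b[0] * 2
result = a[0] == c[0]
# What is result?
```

After line 1: a = [25, 13, 16]
After line 2 (b = list(a), copy): a = [25, 13, 16], b = [25, 13, 16]
After line 3 (c = list(a) is a copy, new object): c = [25, 13, 16]
After line 4 (b[0] = 25 * 2 = 50; only b mutates (copy)): a = [25, 13, 16], b = [50, 13, 16], c = [25, 13, 16]
After line 5 (a[0] = 25, c[0] = 25; result = True)

True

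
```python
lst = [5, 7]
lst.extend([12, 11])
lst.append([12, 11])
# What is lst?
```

After line 1: lst = [5, 7]
After line 2 (extend unpacks [12, 11]): lst = [5, 7, 12, 11]
After line 3 (append adds [12, 11] as single element): lst = [5, 7, 12, 11, [12, 11]]

[5, 7, 12, 11, [12, 11]]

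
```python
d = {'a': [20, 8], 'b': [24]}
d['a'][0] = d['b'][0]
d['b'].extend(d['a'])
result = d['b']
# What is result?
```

After line 1: d = {'a': [20, 8], 'b': [24]}
After line 2 (a[0] = b[0] = 24): d = {'a': [24, 8], 'b': [24]}
After line 3 (b.extend(a) appends [24, 8]): d = {'a': [24, 8], 'b': [24, 24, 8]}
After line 4: result = d['b'] = [24, 24, 8]

[24, 24, 8]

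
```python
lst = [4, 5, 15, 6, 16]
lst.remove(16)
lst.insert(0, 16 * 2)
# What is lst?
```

After line 1: lst = [4, 5, 15, 6, 16]
After line 2 (remove first 16): lst = [4, 5, 15, 6]
After line 3 (insert 32 at index 0): lst = [32, 4, 5, 15, 6]

[32, 4, 5, 15, 6]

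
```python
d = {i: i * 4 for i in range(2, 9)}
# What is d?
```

{2: 8, 3: 12, 4: 16, 5: 20, 6: 24, 7: 28, 8: 32}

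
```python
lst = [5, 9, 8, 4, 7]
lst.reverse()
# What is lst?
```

[7, 4, 8, 9, 5]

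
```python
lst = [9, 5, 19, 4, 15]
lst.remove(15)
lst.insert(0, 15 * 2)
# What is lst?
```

After line 1: lst = [9, 5, 19, 4, 15]
After line 2 (remove first 15): lst = [9, 5, 19, 4]
After line 3 (insert 30 at index 0): lst = [30, 9, 5, 19, 4]

[30, 9, 5, 19, 4]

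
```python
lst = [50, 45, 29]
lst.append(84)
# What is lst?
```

[50, 45, 29, 84]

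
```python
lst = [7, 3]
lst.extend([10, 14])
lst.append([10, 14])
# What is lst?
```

After line 1: lst = [7, 3]
After line 2 (extend unpacks [10, 14]): lst = [7, 3, 10, 14]
After line 3 (append adds [10, 14] as single element): lst = [7, 3, 10, 14, [10, 14]]

[7, 3, 10, 14, [10, 14]]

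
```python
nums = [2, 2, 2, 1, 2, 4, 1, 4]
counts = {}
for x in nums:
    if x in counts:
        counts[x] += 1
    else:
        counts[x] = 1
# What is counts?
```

Initial: counts = {}, nums = [2, 2, 2, 1, 2, 4, 1, 4]
See 2: counts = {2: 1}
See 2: counts = {2: 2}
See 2: counts = {2: 3}
See 1: counts = {2: 3, 1: 1}
See 2: counts = {2: 4, 1: 1}
See 4: counts = {2: 4, 1: 1, 4: 1}
See 1: counts = {2: 4, 1: 2, 4: 1}
See 4: counts = {2: 4, 1: 2, 4: 2}

{2: 4, 1: 2, 4: 2}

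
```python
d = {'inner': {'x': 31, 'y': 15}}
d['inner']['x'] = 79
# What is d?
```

After line 1: d = {'inner': {'x': 31, 'y': 15}}
After line 2 (inner x overwritten): d = {'inner': {'x': 79, 'y': 15}}

{'inner': {'x': 79, 'y': 15}}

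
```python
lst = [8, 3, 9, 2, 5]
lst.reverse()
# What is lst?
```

[5, 2, 9, 3, 8]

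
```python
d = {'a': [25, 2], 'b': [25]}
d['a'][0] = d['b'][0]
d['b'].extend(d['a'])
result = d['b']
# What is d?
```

After line 1: d = {'a': [25, 2], 'b': [25]}
After line 2 (a[0] = b[0] = 25): d = {'a': [25, 2], 'b': [25]}
After line 3 (b.extend(a) appends [25, 2]): d = {'a': [25, 2], 'b': [25, 25, 2]}
After line 4: result = d['b'] = [25, 25, 2]

{'a': [25, 2], 'b': [25, 25, 2]}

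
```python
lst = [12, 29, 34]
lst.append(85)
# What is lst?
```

[12, 29, 34, 85]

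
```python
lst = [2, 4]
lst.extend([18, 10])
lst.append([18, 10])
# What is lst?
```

After line 1: lst = [2, 4]
After line 2 (extend unpacks [18, 10]): lst = [2, 4, 18, 10]
After line 3 (append adds [18, 10] as single element): lst = [2, 4, 18, 10, [18, 10]]

[2, 4, 18, 10, [18, 10]]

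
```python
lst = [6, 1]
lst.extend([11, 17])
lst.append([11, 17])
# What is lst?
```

After line 1: lst = [6, 1]
After line 2 (extend unpacks [11, 17]): lst = [6, 1, 11, 17]
After line 3 (append adds [11, 17] as single element): lst = [6, 1, 11, 17, [11, 17]]

[6, 1, 11, 17, [11, 17]]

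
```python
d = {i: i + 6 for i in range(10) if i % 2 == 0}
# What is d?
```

{0: 6, 2: 8, 4: 10, 6: 12, 8: 14}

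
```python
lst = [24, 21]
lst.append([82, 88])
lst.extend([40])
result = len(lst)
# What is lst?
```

After line 1: lst = [24, 21]
After line 2 (append adds [82, 88] as single element): lst = [24, 21, [82, 88]]
After line 3 (extend unpacks [40], adds 40): lst = [24, 21, [82, 88], 40]
After line 4: result = len(lst) = 4

[24, 21, [82, 88], 40]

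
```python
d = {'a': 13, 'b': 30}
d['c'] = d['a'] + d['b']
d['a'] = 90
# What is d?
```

After line 1: d = {'a': 13, 'b': 30}
After line 2 (d['c'] = 13 + 30): d = {'a': 13, 'b': 30, 'c': 43}
After line 3: d = {'a': 90, 'b': 30, 'c': 43}

{'a': 90, 'b': 30, 'c': 43}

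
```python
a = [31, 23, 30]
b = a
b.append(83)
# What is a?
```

After line 1: a = [31, 23, 30]
After line 2 (b = a is an alias, same object): a = [31, 23, 30], b = [31, 23, 30]
After line 3 (b.append mutates the shared list): a = [31, 23, 30, 83], b = [31, 23, 30, 83]

[31, 23, 30, 83]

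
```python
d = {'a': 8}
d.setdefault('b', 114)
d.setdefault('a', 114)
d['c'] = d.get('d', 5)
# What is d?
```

After line 1: d = {'a': 8}
After line 2 (setdefault adds 'b'=114): d = {'a': 8, 'b': 114}
After line 3 (setdefault 'a' no-op, already exists): d = {'a': 8, 'b': 114}
After line 4 (get('d', 5) returns default since 'd' not in d): d = {'a': 8, 'b': 114, 'c': 5}

{'a': 8, 'b': 114, 'c': 5}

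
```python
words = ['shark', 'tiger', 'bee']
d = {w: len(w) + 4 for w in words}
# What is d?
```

{'shark': 9, 'tiger': 9, 'bee': 7}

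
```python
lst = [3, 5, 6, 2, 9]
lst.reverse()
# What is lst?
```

[9, 2, 6, 5, 3]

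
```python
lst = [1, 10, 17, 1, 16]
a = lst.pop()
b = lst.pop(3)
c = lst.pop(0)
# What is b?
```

After line 1: lst = [1, 10, 17, 1, 16]
After line 2 (pop() -> a = 16): lst = [1, 10, 17, 1]
After line 3 (pop(3) -> b = 1): lst = [1, 10, 17]
After line 4 (pop(0) -> c = 1): lst = [10, 17]

1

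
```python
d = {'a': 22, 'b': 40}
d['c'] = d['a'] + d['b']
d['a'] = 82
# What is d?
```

After line 1: d = {'a': 22, 'b': 40}
After line 2 (d['c'] = 22 + 40): d = {'a': 22, 'b': 40, 'c': 62}
After line 3: d = {'a': 82, 'b': 40, 'c': 62}

{'a': 82, 'b': 40, 'c': 62}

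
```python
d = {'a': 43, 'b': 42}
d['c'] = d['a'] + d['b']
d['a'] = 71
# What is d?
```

After line 1: d = {'a': 43, 'b': 42}
After line 2 (d['c'] = 43 + 42): d = {'a': 43, 'b': 42, 'c': 85}
After line 3: d = {'a': 71, 'b': 42, 'c': 85}

{'a': 71, 'b': 42, 'c': 85}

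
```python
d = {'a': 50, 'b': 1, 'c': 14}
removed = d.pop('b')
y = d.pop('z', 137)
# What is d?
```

After line 1: d = {'a': 50, 'b': 1, 'c': 14}
After line 2 (pop 'b' returns 1): d = {'a': 50, 'c': 14}, removed = 1
After line 3 (pop 'z' missing, returns default 137): d = {'a': 50, 'c': 14}, y = 137

{'a': 50, 'c': 14}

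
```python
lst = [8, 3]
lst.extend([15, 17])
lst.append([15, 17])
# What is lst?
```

After line 1: lst = [8, 3]
After line 2 (extend unpacks [15, 17]): lst = [8, 3, 15, 17]
After line 3 (append adds [15, 17] as single element): lst = [8, 3, 15, 17, [15, 17]]

[8, 3, 15, 17, [15, 17]]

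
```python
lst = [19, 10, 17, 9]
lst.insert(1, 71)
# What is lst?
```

[19, 71, 10, 17, 9]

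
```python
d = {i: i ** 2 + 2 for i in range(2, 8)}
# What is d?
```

{2: 6, 3: 11, 4: 18, 5: 27, 6: 38, 7: 51}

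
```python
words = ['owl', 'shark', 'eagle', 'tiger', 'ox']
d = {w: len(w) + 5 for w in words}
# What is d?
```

{'owl': 8, 'shark': 10, 'eagle': 10, 'tiger': 10, 'ox': 7}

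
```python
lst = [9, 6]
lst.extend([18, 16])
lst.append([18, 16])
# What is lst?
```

After line 1: lst = [9, 6]
After line 2 (extend unpacks [18, 16]): lst = [9, 6, 18, 16]
After line 3 (append adds [18, 16] as single element): lst = [9, 6, 18, 16, [18, 16]]

[9, 6, 18, 16, [18, 16]]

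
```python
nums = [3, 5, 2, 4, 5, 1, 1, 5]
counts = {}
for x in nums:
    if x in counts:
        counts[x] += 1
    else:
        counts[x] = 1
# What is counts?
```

Initial: counts = {}, nums = [3, 5, 2, 4, 5, 1, 1, 5]
See 3: counts = {3: 1}
See 5: counts = {3: 1, 5: 1}
See 2: counts = {3: 1, 5: 1, 2: 1}
See 4: counts = {3: 1, 5: 1, 2: 1, 4: 1}
See 5: counts = {3: 1, 5: 2, 2: 1, 4: 1}
See 1: counts = {3: 1, 5: 2, 2: 1, 4: 1, 1: 1}
See 1: counts = {3: 1, 5: 2, 2: 1, 4: 1, 1: 2}
See 5: counts = {3: 1, 5: 3, 2: 1, 4: 1, 1: 2}

{3: 1, 5: 3, 2: 1, 4: 1, 1: 2}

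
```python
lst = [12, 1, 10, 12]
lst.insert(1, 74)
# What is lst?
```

[12, 74, 1, 10, 12]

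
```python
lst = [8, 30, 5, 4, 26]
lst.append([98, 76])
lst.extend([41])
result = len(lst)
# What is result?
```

After line 1: lst = [8, 30, 5, 4, 26]
After line 2 (append adds [98, 76] as single element): lst = [8, 30, 5, 4, 26, [98, 76]]
After line 3 (extend unpacks [41], adds 41): lst = [8, 30, 5, 4, 26, [98, 76], 41]
After line 4: result = len(lst) = 7

7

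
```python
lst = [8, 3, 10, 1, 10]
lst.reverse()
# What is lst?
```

[10, 1, 10, 3, 8]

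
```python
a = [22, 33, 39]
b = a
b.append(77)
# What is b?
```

After line 1: a = [22, 33, 39]
After line 2 (b = a is an alias, same object): a = [22, 33, 39], b = [22, 33, 39]
After line 3 (b.append mutates the shared list): a = [22, 33, 39, 77], b = [22, 33, 39, 77]

[22, 33, 39, 77]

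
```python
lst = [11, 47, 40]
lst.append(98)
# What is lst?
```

[11, 47, 40, 98]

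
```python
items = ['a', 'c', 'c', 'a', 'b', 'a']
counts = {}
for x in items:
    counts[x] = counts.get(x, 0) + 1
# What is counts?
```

Initial: counts = {}, items = ['a', 'c', 'c', 'a', 'b', 'a']
See 'a': counts = {'a': 1}
See 'c': counts = {'a': 1, 'c': 1}
See 'c': counts = {'a': 1, 'c': 2}
See 'a': counts = {'a': 2, 'c': 2}
See 'b': counts = {'a': 2, 'c': 2, 'b': 1}
See 'a': counts = {'a': 3, 'c': 2, 'b': 1}

{'a': 3, 'c': 2, 'b': 1}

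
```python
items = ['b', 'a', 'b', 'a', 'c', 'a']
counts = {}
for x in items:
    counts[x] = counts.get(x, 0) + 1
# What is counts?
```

Initial: counts = {}, items = ['b', 'a', 'b', 'a', 'c', 'a']
See 'b': counts = {'b': 1}
See 'a': counts = {'b': 1, 'a': 1}
See 'b': counts = {'b': 2, 'a': 1}
See 'a': counts = {'b': 2, 'a': 2}
See 'c': counts = {'b': 2, 'a': 2, 'c': 1}
See 'a': counts = {'b': 2, 'a': 3, 'c': 1}

{'b': 2, 'a': 3, 'c': 1}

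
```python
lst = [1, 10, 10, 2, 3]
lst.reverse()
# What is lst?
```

[3, 2, 10, 10, 1]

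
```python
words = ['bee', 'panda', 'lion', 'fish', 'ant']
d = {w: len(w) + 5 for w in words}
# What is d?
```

{'bee': 8, 'panda': 10, 'lion': 9, 'fish': 9, 'ant': 8}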